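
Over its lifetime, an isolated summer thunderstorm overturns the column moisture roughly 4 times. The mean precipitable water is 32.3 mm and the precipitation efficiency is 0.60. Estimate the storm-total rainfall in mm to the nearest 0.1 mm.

Each cycle deposits ε × PW = 0.60 × 32.3 = 19.38 mm.
Over 4 cycles: 4 × 19.38 = 77.5 mm.

rainfall ≈ 77.5 mm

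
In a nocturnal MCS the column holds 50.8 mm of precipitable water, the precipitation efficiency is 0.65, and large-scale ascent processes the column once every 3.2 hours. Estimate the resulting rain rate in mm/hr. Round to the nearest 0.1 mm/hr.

Each overturning extracts ε × PW = 0.65 × 50.8 = 33.02 mm.
Rate = ε·PW / τ = 33.02 / 3.2 h = 10.3 mm/hr.

R ≈ 10.3 mm/hr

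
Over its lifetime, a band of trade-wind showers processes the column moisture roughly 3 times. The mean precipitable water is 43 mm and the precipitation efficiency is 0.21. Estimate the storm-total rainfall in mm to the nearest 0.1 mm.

Each cycle deposits ε × PW = 0.21 × 43 = 9.03 mm.
Over 3 cycles: 3 × 9.03 = 27.1 mm.

rainfall ≈ 27.1 mm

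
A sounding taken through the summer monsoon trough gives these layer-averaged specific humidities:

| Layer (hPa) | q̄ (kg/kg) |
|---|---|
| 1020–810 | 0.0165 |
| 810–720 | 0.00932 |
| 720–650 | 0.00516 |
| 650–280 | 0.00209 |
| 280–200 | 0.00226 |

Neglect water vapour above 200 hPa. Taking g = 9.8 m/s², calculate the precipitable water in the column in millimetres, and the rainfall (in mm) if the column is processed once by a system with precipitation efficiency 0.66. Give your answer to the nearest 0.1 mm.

PW ≈ 57.3 mm; rainfall ≈ 37.8 mm

Precipitable water is the column-integrated vapour mass per unit area: PW = (1/g) Σ q̄ Δp, with q in kg/kg and Δp in Pa (1 kg/m² of water = 1 mm).
Layer 1020–810 hPa: Δp = 210 hPa = 21000 Pa, q̄ = 0.0165 kg/kg → 0.0165 × 21000 / 9.8 = 35.36 mm
Layer 810–720 hPa: Δp = 90 hPa = 9000 Pa, q̄ = 0.00932 kg/kg → 0.00932 × 9000 / 9.8 = 8.56 mm
Layer 720–650 hPa: Δp = 70 hPa = 7000 Pa, q̄ = 0.00516 kg/kg → 0.00516 × 7000 / 9.8 = 3.69 mm
Layer 650–280 hPa: Δp = 370 hPa = 37000 Pa, q̄ = 0.00209 kg/kg → 0.00209 × 37000 / 9.8 = 7.89 mm
Layer 280–200 hPa: Δp = 80 hPa = 8000 Pa, q̄ = 0.00226 kg/kg → 0.00226 × 8000 / 9.8 = 1.84 mm
PW = 35.36 + 8.56 + 3.69 + 7.89 + 1.84 = 57.34 ≈ 57.3 mm.
Rainfall = ε × PW = 0.66 × 57.3 = 37.8 mm.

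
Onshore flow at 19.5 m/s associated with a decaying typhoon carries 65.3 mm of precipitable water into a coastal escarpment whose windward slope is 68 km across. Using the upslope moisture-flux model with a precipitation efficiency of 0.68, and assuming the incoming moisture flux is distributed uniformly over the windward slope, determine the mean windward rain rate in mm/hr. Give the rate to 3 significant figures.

R ≈ 45.8 mm/hr

Incoming column moisture flux per unit ridge length: F = V × PW = 19.5 × 65.3 = 1273.35 mm·m/s.
Spread over the 68 km slope with efficiency ε = 0.68: R = ε·F/W = 0.68 × 1273.35 / 68000 m = 1.273e-02 mm/s.
R = 1.273e-02 × 3600 = 45.8 mm/hr.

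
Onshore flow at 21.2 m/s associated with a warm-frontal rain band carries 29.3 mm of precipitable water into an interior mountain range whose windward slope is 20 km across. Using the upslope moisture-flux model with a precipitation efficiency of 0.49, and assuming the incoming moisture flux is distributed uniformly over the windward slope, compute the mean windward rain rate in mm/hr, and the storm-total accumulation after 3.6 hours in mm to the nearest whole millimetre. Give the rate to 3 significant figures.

R ≈ 54.8 mm/hr; total ≈ 197 mm

Incoming column moisture flux per unit ridge length: F = V × PW = 21.2 × 29.3 = 621.16 mm·m/s.
Spread over the 20 km slope with efficiency ε = 0.49: R = ε·F/W = 0.49 × 621.16 / 20000 m = 1.522e-02 mm/s.
R = 1.522e-02 × 3600 = 54.8 mm/hr.
Over 3.6 h: total = 54.8 × 3.6 = 197.28 ≈ 197 mm.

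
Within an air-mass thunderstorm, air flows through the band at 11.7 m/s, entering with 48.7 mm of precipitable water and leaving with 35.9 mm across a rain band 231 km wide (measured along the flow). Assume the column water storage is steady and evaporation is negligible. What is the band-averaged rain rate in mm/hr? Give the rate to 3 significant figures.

Column moisture flux per unit crosswind length is F = V × PW.
Inflow: F_in = 11.7 × 48.7 = 569.79 mm·m/s
Outflow: F_out = 11.7 × 35.9 = 420.03 mm·m/s
Steady-state rate R = (F_in − F_out)/L = (569.79 − 420.03) / 231000 m = 6.483e-04 mm/s.
R = 6.483e-04 × 3600 = 2.33 mm/hr.

R ≈ 2.33 mm/hr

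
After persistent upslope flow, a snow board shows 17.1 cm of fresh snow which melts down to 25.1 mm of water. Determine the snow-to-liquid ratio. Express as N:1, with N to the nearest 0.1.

ratio ≈ 6.8

Ratio = snow depth / SWE = 171 mm / 25.1 mm = 6.8, i.e. 6.8:1.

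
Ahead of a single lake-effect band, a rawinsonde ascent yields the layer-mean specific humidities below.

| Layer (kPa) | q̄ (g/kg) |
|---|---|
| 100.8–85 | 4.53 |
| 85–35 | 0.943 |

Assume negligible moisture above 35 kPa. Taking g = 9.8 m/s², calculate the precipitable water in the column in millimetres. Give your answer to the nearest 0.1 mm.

PW ≈ 12.1 mm

Precipitable water is the column-integrated vapour mass per unit area: PW = (1/g) Σ q̄ Δp, with q in kg/kg and Δp in Pa (1 kg/m² of water = 1 mm).
Layer 100.8–85 kPa: Δp = 158 hPa = 15800 Pa, q̄ = 0.00453 kg/kg → 0.00453 × 15800 / 9.8 = 7.30 mm
Layer 85–35 kPa: Δp = 500 hPa = 50000 Pa, q̄ = 0.000943 kg/kg → 0.000943 × 50000 / 9.8 = 4.81 mm
PW = 7.30 + 4.81 = 12.11 ≈ 12.1 mm.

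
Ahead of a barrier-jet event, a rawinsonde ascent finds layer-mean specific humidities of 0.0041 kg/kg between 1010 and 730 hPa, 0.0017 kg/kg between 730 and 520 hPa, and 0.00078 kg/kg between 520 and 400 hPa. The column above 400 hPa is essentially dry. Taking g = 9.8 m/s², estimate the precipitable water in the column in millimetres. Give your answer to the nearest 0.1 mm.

PW ≈ 16.3 mm

Precipitable water is the column-integrated vapour mass per unit area: PW = (1/g) Σ q̄ Δp, with q in kg/kg and Δp in Pa (1 kg/m² of water = 1 mm).
Layer 1010–730 hPa: Δp = 280 hPa = 28000 Pa, q̄ = 0.0041 kg/kg → 0.0041 × 28000 / 9.8 = 11.71 mm
Layer 730–520 hPa: Δp = 210 hPa = 21000 Pa, q̄ = 0.0017 kg/kg → 0.0017 × 21000 / 9.8 = 3.64 mm
Layer 520–400 hPa: Δp = 120 hPa = 12000 Pa, q̄ = 0.00078 kg/kg → 0.00078 × 12000 / 9.8 = 0.96 mm
PW = 11.71 + 3.64 + 0.96 = 16.31 ≈ 16.3 mm.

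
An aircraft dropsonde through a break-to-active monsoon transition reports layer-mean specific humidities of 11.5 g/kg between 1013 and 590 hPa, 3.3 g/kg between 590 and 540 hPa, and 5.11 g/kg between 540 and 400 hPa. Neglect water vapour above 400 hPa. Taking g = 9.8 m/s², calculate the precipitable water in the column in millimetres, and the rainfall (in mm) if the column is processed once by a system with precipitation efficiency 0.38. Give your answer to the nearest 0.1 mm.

PW ≈ 58.6 mm; rainfall ≈ 22.3 mm

Precipitable water is the column-integrated vapour mass per unit area: PW = (1/g) Σ q̄ Δp, with q in kg/kg and Δp in Pa (1 kg/m² of water = 1 mm).
Layer 1013–590 hPa: Δp = 423 hPa = 42300 Pa, q̄ = 0.0115 kg/kg → 0.0115 × 42300 / 9.8 = 49.64 mm
Layer 590–540 hPa: Δp = 50 hPa = 5000 Pa, q̄ = 0.0033 kg/kg → 0.0033 × 5000 / 9.8 = 1.68 mm
Layer 540–400 hPa: Δp = 140 hPa = 14000 Pa, q̄ = 0.00511 kg/kg → 0.00511 × 14000 / 9.8 = 7.30 mm
PW = 49.64 + 1.68 + 7.30 = 58.62 ≈ 58.6 mm.
Rainfall = ε × PW = 0.38 × 58.6 = 22.3 mm.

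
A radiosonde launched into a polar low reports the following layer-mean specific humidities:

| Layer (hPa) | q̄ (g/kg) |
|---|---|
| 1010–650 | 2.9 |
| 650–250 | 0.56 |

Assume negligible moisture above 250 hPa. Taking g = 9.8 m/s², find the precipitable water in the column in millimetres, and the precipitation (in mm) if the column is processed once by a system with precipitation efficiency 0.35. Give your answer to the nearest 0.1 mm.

PW ≈ 12.9 mm; precipitation ≈ 4.5 mm

Precipitable water is the column-integrated vapour mass per unit area: PW = (1/g) Σ q̄ Δp, with q in kg/kg and Δp in Pa (1 kg/m² of water = 1 mm).
Layer 1010–650 hPa: Δp = 360 hPa = 36000 Pa, q̄ = 0.0029 kg/kg → 0.0029 × 36000 / 9.8 = 10.65 mm
Layer 650–250 hPa: Δp = 400 hPa = 40000 Pa, q̄ = 0.00056 kg/kg → 0.00056 × 40000 / 9.8 = 2.29 mm
PW = 10.65 + 2.29 = 12.94 ≈ 12.9 mm.
Precipitation = ε × PW = 0.35 × 12.9 = 4.5 mm.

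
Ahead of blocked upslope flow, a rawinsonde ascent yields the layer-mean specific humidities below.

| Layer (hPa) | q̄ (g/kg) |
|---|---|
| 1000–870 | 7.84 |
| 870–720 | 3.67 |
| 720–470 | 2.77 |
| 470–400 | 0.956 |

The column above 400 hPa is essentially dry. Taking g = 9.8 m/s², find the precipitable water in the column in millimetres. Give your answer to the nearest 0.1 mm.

PW ≈ 23.8 mm

Precipitable water is the column-integrated vapour mass per unit area: PW = (1/g) Σ q̄ Δp, with q in kg/kg and Δp in Pa (1 kg/m² of water = 1 mm).
Layer 1000–870 hPa: Δp = 130 hPa = 13000 Pa, q̄ = 0.00784 kg/kg → 0.00784 × 13000 / 9.8 = 10.40 mm
Layer 870–720 hPa: Δp = 150 hPa = 15000 Pa, q̄ = 0.00367 kg/kg → 0.00367 × 15000 / 9.8 = 5.62 mm
Layer 720–470 hPa: Δp = 250 hPa = 25000 Pa, q̄ = 0.00277 kg/kg → 0.00277 × 25000 / 9.8 = 7.07 mm
Layer 470–400 hPa: Δp = 70 hPa = 7000 Pa, q̄ = 0.000956 kg/kg → 0.000956 × 7000 / 9.8 = 0.68 mm
PW = 10.40 + 5.62 + 7.07 + 0.68 = 23.77 ≈ 23.8 mm.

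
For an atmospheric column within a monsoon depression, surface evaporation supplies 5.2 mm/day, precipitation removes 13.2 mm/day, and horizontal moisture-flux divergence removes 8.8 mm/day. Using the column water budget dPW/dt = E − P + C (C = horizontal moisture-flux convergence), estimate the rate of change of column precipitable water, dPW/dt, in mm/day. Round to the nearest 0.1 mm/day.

dPW/dt = E − P + C = 5.2 − 13.2 + (-8.8) = -16.8 mm/day.

dPW/dt ≈ -16.8 mm/day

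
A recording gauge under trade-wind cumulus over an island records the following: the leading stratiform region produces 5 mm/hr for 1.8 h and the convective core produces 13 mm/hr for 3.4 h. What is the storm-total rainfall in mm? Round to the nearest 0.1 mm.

total ≈ 53.2 mm

Total = Σ Rᵢ Δtᵢ = 5 × 1.8 + 13 × 3.4
      = 9 + 44.2 = 53.2 mm.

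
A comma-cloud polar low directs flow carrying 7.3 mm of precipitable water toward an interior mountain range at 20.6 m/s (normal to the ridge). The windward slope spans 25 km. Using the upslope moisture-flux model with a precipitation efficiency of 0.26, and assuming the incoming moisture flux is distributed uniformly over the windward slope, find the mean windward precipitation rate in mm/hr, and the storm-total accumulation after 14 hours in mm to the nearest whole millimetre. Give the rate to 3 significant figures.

R ≈ 5.63 mm/hr; total ≈ 79 mm

Incoming column moisture flux per unit ridge length: F = V × PW = 20.6 × 7.3 = 150.38 mm·m/s.
Spread over the 25 km slope with efficiency ε = 0.26: R = ε·F/W = 0.26 × 150.38 / 25000 m = 1.564e-03 mm/s.
R = 1.564e-03 × 3600 = 5.63 mm/hr.
Over 14 h: total = 5.63 × 14 = 78.82 ≈ 79 mm.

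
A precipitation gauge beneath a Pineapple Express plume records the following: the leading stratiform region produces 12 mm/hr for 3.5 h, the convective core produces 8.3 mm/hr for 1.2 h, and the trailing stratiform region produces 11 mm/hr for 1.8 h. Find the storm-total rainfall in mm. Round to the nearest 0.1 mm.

Total = Σ Rᵢ Δtᵢ = 12 × 3.5 + 8.3 × 1.2 + 11 × 1.8
      = 42 + 9.96 + 19.8 = 71.8 mm.

total ≈ 71.8 mm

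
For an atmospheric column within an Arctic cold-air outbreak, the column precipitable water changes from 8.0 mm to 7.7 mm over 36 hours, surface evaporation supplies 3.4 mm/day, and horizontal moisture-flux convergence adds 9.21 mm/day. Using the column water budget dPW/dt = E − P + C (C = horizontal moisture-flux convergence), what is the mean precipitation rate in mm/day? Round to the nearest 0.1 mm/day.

P ≈ 12.8 mm/day

dPW/dt = (7.7 − 8.0) mm / (36/24 day) = -0.200 mm/day.
P = E + C − dPW/dt = 3.4 + (9.21) − (-0.200) = 12.8 mm/day.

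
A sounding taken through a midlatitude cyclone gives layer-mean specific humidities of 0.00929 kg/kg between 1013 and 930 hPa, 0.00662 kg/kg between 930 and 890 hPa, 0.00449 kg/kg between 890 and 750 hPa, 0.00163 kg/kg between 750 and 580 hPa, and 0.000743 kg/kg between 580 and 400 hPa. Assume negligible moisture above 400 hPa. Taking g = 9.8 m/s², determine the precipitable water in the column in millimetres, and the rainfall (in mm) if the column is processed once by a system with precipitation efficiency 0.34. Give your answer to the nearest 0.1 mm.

Precipitable water is the column-integrated vapour mass per unit area: PW = (1/g) Σ q̄ Δp, with q in kg/kg and Δp in Pa (1 kg/m² of water = 1 mm).
Layer 1013–930 hPa: Δp = 83 hPa = 8300 Pa, q̄ = 0.00929 kg/kg → 0.00929 × 8300 / 9.8 = 7.87 mm
Layer 930–890 hPa: Δp = 40 hPa = 4000 Pa, q̄ = 0.00662 kg/kg → 0.00662 × 4000 / 9.8 = 2.70 mm
Layer 890–750 hPa: Δp = 140 hPa = 14000 Pa, q̄ = 0.00449 kg/kg → 0.00449 × 14000 / 9.8 = 6.41 mm
Layer 750–580 hPa: Δp = 170 hPa = 17000 Pa, q̄ = 0.00163 kg/kg → 0.00163 × 17000 / 9.8 = 2.83 mm
Layer 580–400 hPa: Δp = 180 hPa = 18000 Pa, q̄ = 0.000743 kg/kg → 0.000743 × 18000 / 9.8 = 1.36 mm
PW = 7.87 + 2.70 + 6.41 + 2.83 + 1.36 = 21.17 ≈ 21.2 mm.
Rainfall = ε × PW = 0.34 × 21.2 = 7.2 mm.

PW ≈ 21.2 mm; rainfall ≈ 7.2 mm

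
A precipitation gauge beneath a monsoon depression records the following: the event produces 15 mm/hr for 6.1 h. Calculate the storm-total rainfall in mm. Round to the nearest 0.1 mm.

total ≈ 91.5 mm

Total = Σ Rᵢ Δtᵢ = 15 × 6.1
      = 91.5 = 91.5 mm.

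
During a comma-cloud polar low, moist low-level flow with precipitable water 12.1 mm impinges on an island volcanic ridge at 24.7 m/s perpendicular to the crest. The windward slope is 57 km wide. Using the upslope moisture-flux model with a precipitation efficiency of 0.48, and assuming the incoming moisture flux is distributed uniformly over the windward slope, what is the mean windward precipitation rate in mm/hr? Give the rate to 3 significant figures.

R ≈ 9.06 mm/hr

Incoming column moisture flux per unit ridge length: F = V × PW = 24.7 × 12.1 = 298.87 mm·m/s.
Spread over the 57 km slope with efficiency ε = 0.48: R = ε·F/W = 0.48 × 298.87 / 57000 m = 2.517e-03 mm/s.
R = 2.517e-03 × 3600 = 9.06 mm/hr.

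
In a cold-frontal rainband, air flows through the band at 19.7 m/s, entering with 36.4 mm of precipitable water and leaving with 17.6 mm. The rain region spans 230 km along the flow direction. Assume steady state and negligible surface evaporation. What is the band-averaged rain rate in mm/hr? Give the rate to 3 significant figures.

Column moisture flux per unit crosswind length is F = V × PW.
Inflow: F_in = 19.7 × 36.4 = 717.08 mm·m/s
Outflow: F_out = 19.7 × 17.6 = 346.72 mm·m/s
Steady-state rate R = (F_in − F_out)/L = (717.08 − 346.72) / 230000 m = 1.610e-03 mm/s.
R = 1.610e-03 × 3600 = 5.80 mm/hr.

R ≈ 5.80 mm/hr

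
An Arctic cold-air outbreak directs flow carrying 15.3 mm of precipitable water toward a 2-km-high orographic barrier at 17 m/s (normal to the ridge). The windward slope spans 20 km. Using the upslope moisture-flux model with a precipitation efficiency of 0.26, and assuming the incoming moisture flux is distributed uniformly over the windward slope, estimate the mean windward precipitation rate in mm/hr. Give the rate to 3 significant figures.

Incoming column moisture flux per unit ridge length: F = V × PW = 17 × 15.3 = 260.1 mm·m/s.
Spread over the 20 km slope with efficiency ε = 0.26: R = ε·F/W = 0.26 × 260.1 / 20000 m = 3.381e-03 mm/s.
R = 3.381e-03 × 3600 = 12.2 mm/hr.

R ≈ 12.2 mm/hr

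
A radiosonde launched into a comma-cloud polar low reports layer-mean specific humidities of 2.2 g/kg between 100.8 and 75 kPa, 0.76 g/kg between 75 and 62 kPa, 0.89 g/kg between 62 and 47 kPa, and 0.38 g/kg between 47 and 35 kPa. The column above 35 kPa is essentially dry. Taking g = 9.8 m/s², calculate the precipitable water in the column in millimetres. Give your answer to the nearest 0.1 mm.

Precipitable water is the column-integrated vapour mass per unit area: PW = (1/g) Σ q̄ Δp, with q in kg/kg and Δp in Pa (1 kg/m² of water = 1 mm).
Layer 100.8–75 kPa: Δp = 258 hPa = 25800 Pa, q̄ = 0.0022 kg/kg → 0.0022 × 25800 / 9.8 = 5.79 mm
Layer 75–62 kPa: Δp = 130 hPa = 13000 Pa, q̄ = 0.00076 kg/kg → 0.00076 × 13000 / 9.8 = 1.01 mm
Layer 62–47 kPa: Δp = 150 hPa = 15000 Pa, q̄ = 0.00089 kg/kg → 0.00089 × 15000 / 9.8 = 1.36 mm
Layer 47–35 kPa: Δp = 120 hPa = 12000 Pa, q̄ = 0.00038 kg/kg → 0.00038 × 12000 / 9.8 = 0.47 mm
PW = 5.79 + 1.01 + 1.36 + 0.47 = 8.63 ≈ 8.6 mm.

PW ≈ 8.6 mm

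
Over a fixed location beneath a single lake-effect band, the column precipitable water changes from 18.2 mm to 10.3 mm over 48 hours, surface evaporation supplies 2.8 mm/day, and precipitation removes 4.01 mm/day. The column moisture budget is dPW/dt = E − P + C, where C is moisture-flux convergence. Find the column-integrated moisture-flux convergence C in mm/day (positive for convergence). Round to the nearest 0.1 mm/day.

C ≈ -2.7 mm/day

dPW/dt = (10.3 − 18.2) mm / (48/24 day) = -3.950 mm/day.
C = dPW/dt − E + P = (-3.950) − 2.8 + 4.01 = -2.7 mm/day.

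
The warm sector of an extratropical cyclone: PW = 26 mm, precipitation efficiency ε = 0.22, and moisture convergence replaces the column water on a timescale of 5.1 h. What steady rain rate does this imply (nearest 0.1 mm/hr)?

Each overturning extracts ε × PW = 0.22 × 26 = 5.72 mm.
Rate = ε·PW / τ = 5.72 / 5.1 h = 1.1 mm/hr.

R ≈ 1.1 mm/hr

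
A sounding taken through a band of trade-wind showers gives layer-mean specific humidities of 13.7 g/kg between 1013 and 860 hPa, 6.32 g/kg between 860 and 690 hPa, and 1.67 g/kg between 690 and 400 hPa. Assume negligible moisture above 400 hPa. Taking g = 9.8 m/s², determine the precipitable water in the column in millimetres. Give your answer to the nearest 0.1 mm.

PW ≈ 37.3 mm

Precipitable water is the column-integrated vapour mass per unit area: PW = (1/g) Σ q̄ Δp, with q in kg/kg and Δp in Pa (1 kg/m² of water = 1 mm).
Layer 1013–860 hPa: Δp = 153 hPa = 15300 Pa, q̄ = 0.0137 kg/kg → 0.0137 × 15300 / 9.8 = 21.39 mm
Layer 860–690 hPa: Δp = 170 hPa = 17000 Pa, q̄ = 0.00632 kg/kg → 0.00632 × 17000 / 9.8 = 10.96 mm
Layer 690–400 hPa: Δp = 290 hPa = 29000 Pa, q̄ = 0.00167 kg/kg → 0.00167 × 29000 / 9.8 = 4.94 mm
PW = 21.39 + 10.96 + 4.94 = 37.29 ≈ 37.3 mm.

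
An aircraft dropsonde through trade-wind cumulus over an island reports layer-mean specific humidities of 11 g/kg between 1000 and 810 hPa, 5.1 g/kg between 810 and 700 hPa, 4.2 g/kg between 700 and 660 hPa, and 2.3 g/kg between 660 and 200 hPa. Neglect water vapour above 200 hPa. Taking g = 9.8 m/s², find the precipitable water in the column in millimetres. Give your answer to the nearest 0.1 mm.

PW ≈ 39.6 mm

Precipitable water is the column-integrated vapour mass per unit area: PW = (1/g) Σ q̄ Δp, with q in kg/kg and Δp in Pa (1 kg/m² of water = 1 mm).
Layer 1000–810 hPa: Δp = 190 hPa = 19000 Pa, q̄ = 0.011 kg/kg → 0.011 × 19000 / 9.8 = 21.33 mm
Layer 810–700 hPa: Δp = 110 hPa = 11000 Pa, q̄ = 0.0051 kg/kg → 0.0051 × 11000 / 9.8 = 5.72 mm
Layer 700–660 hPa: Δp = 40 hPa = 4000 Pa, q̄ = 0.0042 kg/kg → 0.0042 × 4000 / 9.8 = 1.71 mm
Layer 660–200 hPa: Δp = 460 hPa = 46000 Pa, q̄ = 0.0023 kg/kg → 0.0023 × 46000 / 9.8 = 10.80 mm
PW = 21.33 + 5.72 + 1.71 + 10.80 = 39.56 ≈ 39.6 mm.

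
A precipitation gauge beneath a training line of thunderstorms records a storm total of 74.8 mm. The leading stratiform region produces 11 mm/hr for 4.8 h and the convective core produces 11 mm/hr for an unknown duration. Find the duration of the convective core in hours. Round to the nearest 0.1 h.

duration ≈ 2.0 h

Known phases: 11 × 4.8 = 52.8 mm.
Remaining depth = 74.8 − 52.8 = 22 mm.
Duration = 22 / 11 = 2.0 h.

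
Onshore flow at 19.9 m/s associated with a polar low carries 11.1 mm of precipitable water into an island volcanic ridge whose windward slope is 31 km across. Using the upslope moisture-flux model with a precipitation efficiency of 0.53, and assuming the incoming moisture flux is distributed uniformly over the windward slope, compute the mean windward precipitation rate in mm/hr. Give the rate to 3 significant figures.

R ≈ 13.6 mm/hr

Incoming column moisture flux per unit ridge length: F = V × PW = 19.9 × 11.1 = 220.89 mm·m/s.
Spread over the 31 km slope with efficiency ε = 0.53: R = ε·F/W = 0.53 × 220.89 / 31000 m = 3.777e-03 mm/s.
R = 3.777e-03 × 3600 = 13.6 mm/hr.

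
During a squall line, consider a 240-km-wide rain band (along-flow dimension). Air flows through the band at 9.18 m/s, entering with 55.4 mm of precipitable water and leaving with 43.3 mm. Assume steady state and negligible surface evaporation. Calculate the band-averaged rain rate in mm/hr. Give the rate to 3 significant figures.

Column moisture flux per unit crosswind length is F = V × PW.
Inflow: F_in = 9.18 × 55.4 = 508.572 mm·m/s
Outflow: F_out = 9.18 × 43.3 = 397.494 mm·m/s
Steady-state rate R = (F_in − F_out)/L = (508.572 − 397.494) / 240000 m = 4.628e-04 mm/s.
R = 4.628e-04 × 3600 = 1.67 mm/hr.

R ≈ 1.67 mm/hr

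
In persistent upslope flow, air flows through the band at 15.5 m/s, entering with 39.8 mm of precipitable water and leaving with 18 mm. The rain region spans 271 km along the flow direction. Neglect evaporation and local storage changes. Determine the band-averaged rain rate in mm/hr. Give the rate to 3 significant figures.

Column moisture flux per unit crosswind length is F = V × PW.
Inflow: F_in = 15.5 × 39.8 = 616.9 mm·m/s
Outflow: F_out = 15.5 × 18 = 279 mm·m/s
Steady-state rate R = (F_in − F_out)/L = (616.9 − 279) / 271000 m = 1.247e-03 mm/s.
R = 1.247e-03 × 3600 = 4.49 mm/hr.

R ≈ 4.49 mm/hr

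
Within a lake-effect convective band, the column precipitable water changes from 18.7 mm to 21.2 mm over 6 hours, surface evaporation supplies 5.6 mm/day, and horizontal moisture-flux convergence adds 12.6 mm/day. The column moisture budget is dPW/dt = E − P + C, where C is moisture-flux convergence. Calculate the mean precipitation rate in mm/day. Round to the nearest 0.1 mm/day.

P ≈ 8.2 mm/day

dPW/dt = (21.2 − 18.7) mm / (6/24 day) = +10.000 mm/day.
P = E + C − dPW/dt = 5.6 + (12.6) − (+10.000) = 8.2 mm/day.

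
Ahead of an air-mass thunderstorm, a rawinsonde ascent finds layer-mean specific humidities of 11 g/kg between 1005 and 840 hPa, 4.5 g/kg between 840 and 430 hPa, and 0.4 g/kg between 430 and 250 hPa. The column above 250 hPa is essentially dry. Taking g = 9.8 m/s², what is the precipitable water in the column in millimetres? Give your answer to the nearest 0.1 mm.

PW ≈ 38.1 mm

Precipitable water is the column-integrated vapour mass per unit area: PW = (1/g) Σ q̄ Δp, with q in kg/kg and Δp in Pa (1 kg/m² of water = 1 mm).
Layer 1005–840 hPa: Δp = 165 hPa = 16500 Pa, q̄ = 0.011 kg/kg → 0.011 × 16500 / 9.8 = 18.52 mm
Layer 840–430 hPa: Δp = 410 hPa = 41000 Pa, q̄ = 0.0045 kg/kg → 0.0045 × 41000 / 9.8 = 18.83 mm
Layer 430–250 hPa: Δp = 180 hPa = 18000 Pa, q̄ = 0.0004 kg/kg → 0.0004 × 18000 / 9.8 = 0.73 mm
PW = 18.52 + 18.83 + 0.73 = 38.08 ≈ 38.1 mm.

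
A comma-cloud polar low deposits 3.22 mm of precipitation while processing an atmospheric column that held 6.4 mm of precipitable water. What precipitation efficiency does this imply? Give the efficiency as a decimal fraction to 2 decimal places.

ε ≈ 0.50

ε = precipitation / PW = 3.22 / 6.4 = 0.50.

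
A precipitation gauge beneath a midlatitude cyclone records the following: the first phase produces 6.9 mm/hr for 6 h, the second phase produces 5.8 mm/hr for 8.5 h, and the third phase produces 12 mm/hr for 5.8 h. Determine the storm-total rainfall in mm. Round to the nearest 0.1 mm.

total ≈ 160.3 mm

Total = Σ Rᵢ Δtᵢ = 6.9 × 6 + 5.8 × 8.5 + 12 × 5.8
      = 41.4 + 49.3 + 69.6 = 160.3 mm.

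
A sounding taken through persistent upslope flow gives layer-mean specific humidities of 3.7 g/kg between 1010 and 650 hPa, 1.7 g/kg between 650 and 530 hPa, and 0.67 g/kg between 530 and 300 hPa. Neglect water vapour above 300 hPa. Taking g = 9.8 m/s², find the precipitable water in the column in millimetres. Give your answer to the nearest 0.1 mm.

Precipitable water is the column-integrated vapour mass per unit area: PW = (1/g) Σ q̄ Δp, with q in kg/kg and Δp in Pa (1 kg/m² of water = 1 mm).
Layer 1010–650 hPa: Δp = 360 hPa = 36000 Pa, q̄ = 0.0037 kg/kg → 0.0037 × 36000 / 9.8 = 13.59 mm
Layer 650–530 hPa: Δp = 120 hPa = 12000 Pa, q̄ = 0.0017 kg/kg → 0.0017 × 12000 / 9.8 = 2.08 mm
Layer 530–300 hPa: Δp = 230 hPa = 23000 Pa, q̄ = 0.00067 kg/kg → 0.00067 × 23000 / 9.8 = 1.57 mm
PW = 13.59 + 2.08 + 1.57 = 17.24 ≈ 17.2 mm.

PW ≈ 17.2 mm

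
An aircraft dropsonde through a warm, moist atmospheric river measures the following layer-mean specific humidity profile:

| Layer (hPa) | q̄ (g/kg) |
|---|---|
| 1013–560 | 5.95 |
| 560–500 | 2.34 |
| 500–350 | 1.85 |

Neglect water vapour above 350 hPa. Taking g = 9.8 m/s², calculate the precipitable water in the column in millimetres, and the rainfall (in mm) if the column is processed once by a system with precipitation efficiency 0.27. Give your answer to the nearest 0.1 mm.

Precipitable water is the column-integrated vapour mass per unit area: PW = (1/g) Σ q̄ Δp, with q in kg/kg and Δp in Pa (1 kg/m² of water = 1 mm).
Layer 1013–560 hPa: Δp = 453 hPa = 45300 Pa, q̄ = 0.00595 kg/kg → 0.00595 × 45300 / 9.8 = 27.50 mm
Layer 560–500 hPa: Δp = 60 hPa = 6000 Pa, q̄ = 0.00234 kg/kg → 0.00234 × 6000 / 9.8 = 1.43 mm
Layer 500–350 hPa: Δp = 150 hPa = 15000 Pa, q̄ = 0.00185 kg/kg → 0.00185 × 15000 / 9.8 = 2.83 mm
PW = 27.50 + 1.43 + 2.83 = 31.76 ≈ 31.8 mm.
Rainfall = ε × PW = 0.27 × 31.8 = 8.6 mm.

PW ≈ 31.8 mm; rainfall ≈ 8.6 mm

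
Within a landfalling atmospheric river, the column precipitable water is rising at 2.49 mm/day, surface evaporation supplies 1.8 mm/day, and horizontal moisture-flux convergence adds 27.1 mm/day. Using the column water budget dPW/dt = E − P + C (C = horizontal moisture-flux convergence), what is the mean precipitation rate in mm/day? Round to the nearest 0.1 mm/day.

P ≈ 26.4 mm/day

dPW/dt = +2.49 mm/day.
P = E + C − dPW/dt = 1.8 + (27.1) − (+2.49) = 26.4 mm/day.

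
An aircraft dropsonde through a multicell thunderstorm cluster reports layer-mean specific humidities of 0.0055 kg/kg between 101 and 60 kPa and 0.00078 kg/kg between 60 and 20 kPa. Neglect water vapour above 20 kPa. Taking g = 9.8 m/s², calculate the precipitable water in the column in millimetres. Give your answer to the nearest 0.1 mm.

PW ≈ 26.2 mm

Precipitable water is the column-integrated vapour mass per unit area: PW = (1/g) Σ q̄ Δp, with q in kg/kg and Δp in Pa (1 kg/m² of water = 1 mm).
Layer 101–60 kPa: Δp = 410 hPa = 41000 Pa, q̄ = 0.0055 kg/kg → 0.0055 × 41000 / 9.8 = 23.01 mm
Layer 60–20 kPa: Δp = 400 hPa = 40000 Pa, q̄ = 0.00078 kg/kg → 0.00078 × 40000 / 9.8 = 3.18 mm
PW = 23.01 + 3.18 = 26.19 ≈ 26.2 mm.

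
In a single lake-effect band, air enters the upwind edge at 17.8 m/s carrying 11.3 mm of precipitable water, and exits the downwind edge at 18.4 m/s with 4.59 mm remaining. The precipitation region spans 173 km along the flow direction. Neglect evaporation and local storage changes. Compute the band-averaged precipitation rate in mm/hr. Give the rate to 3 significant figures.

R ≈ 2.43 mm/hr

Column moisture flux per unit crosswind length is F = V × PW.
Inflow: F_in = 17.8 × 11.3 = 201.14 mm·m/s
Outflow: F_out = 18.4 × 4.59 = 84.456 mm·m/s
Steady-state rate R = (F_in − F_out)/L = (201.14 − 84.456) / 173000 m = 6.745e-04 mm/s.
R = 6.745e-04 × 3600 = 2.43 mm/hr.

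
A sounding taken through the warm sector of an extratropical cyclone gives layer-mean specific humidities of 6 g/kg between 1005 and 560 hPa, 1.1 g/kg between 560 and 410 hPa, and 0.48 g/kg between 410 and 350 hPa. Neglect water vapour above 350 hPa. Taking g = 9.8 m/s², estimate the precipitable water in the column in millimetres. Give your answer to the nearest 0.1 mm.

PW ≈ 29.2 mm

Precipitable water is the column-integrated vapour mass per unit area: PW = (1/g) Σ q̄ Δp, with q in kg/kg and Δp in Pa (1 kg/m² of water = 1 mm).
Layer 1005–560 hPa: Δp = 445 hPa = 44500 Pa, q̄ = 0.006 kg/kg → 0.006 × 44500 / 9.8 = 27.24 mm
Layer 560–410 hPa: Δp = 150 hPa = 15000 Pa, q̄ = 0.0011 kg/kg → 0.0011 × 15000 / 9.8 = 1.68 mm
Layer 410–350 hPa: Δp = 60 hPa = 6000 Pa, q̄ = 0.00048 kg/kg → 0.00048 × 6000 / 9.8 = 0.29 mm
PW = 27.24 + 1.68 + 0.29 = 29.21 ≈ 29.2 mm.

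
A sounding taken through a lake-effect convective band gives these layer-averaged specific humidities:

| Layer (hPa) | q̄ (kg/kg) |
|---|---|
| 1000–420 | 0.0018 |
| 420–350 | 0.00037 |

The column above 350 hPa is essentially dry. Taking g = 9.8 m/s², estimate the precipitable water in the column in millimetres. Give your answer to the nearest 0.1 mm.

Precipitable water is the column-integrated vapour mass per unit area: PW = (1/g) Σ q̄ Δp, with q in kg/kg and Δp in Pa (1 kg/m² of water = 1 mm).
Layer 1000–420 hPa: Δp = 580 hPa = 58000 Pa, q̄ = 0.0018 kg/kg → 0.0018 × 58000 / 9.8 = 10.65 mm
Layer 420–350 hPa: Δp = 70 hPa = 7000 Pa, q̄ = 0.00037 kg/kg → 0.00037 × 7000 / 9.8 = 0.26 mm
PW = 10.65 + 0.26 = 10.91 ≈ 10.9 mm.

PW ≈ 10.9 mm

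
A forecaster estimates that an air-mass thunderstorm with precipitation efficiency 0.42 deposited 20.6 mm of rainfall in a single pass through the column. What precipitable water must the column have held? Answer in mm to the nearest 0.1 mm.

PW = rainfall / ε = 20.6 / 0.42 = 49.0 mm.

PW ≈ 49.0 mm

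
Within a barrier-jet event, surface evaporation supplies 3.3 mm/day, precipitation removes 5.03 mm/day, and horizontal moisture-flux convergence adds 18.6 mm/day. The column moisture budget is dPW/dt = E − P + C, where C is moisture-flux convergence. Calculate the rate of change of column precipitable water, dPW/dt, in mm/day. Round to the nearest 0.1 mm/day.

dPW/dt ≈ 16.9 mm/day

dPW/dt = E − P + C = 3.3 − 5.03 + (18.6) = 16.9 mm/day.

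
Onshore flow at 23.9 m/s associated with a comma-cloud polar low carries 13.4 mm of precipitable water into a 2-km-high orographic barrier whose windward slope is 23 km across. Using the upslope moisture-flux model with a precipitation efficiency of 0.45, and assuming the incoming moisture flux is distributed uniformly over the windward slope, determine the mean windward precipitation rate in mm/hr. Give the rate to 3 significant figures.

R ≈ 22.6 mm/hr

Incoming column moisture flux per unit ridge length: F = V × PW = 23.9 × 13.4 = 320.26 mm·m/s.
Spread over the 23 km slope with efficiency ε = 0.45: R = ε·F/W = 0.45 × 320.26 / 23000 m = 6.266e-03 mm/s.
R = 6.266e-03 × 3600 = 22.6 mm/hr.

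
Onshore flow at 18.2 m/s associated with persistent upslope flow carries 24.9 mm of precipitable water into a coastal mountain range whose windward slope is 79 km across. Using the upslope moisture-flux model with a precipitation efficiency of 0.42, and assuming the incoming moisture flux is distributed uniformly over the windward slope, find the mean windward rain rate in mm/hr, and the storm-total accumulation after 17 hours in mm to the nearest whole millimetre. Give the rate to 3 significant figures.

R ≈ 8.67 mm/hr; total ≈ 147 mm

Incoming column moisture flux per unit ridge length: F = V × PW = 18.2 × 24.9 = 453.18 mm·m/s.
Spread over the 79 km slope with efficiency ε = 0.42: R = ε·F/W = 0.42 × 453.18 / 79000 m = 2.409e-03 mm/s.
R = 2.409e-03 × 3600 = 8.67 mm/hr.
Over 17 h: total = 8.67 × 17 = 147.39 ≈ 147 mm.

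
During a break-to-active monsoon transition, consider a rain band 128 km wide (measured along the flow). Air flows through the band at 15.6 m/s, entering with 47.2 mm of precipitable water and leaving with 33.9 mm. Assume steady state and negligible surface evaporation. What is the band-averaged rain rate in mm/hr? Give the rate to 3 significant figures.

R ≈ 5.84 mm/hr

Column moisture flux per unit crosswind length is F = V × PW.
Inflow: F_in = 15.6 × 47.2 = 736.32 mm·m/s
Outflow: F_out = 15.6 × 33.9 = 528.84 mm·m/s
Steady-state rate R = (F_in − F_out)/L = (736.32 − 528.84) / 128000 m = 1.621e-03 mm/s.
R = 1.621e-03 × 3600 = 5.84 mm/hr.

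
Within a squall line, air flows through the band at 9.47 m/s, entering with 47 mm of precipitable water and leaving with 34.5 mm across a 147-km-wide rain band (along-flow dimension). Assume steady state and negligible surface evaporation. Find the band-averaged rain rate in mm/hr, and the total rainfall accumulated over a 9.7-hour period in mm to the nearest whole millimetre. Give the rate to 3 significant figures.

Column moisture flux per unit crosswind length is F = V × PW.
Inflow: F_in = 9.47 × 47 = 445.09 mm·m/s
Outflow: F_out = 9.47 × 34.5 = 326.715 mm·m/s
Steady-state rate R = (F_in − F_out)/L = (445.09 − 326.715) / 147000 m = 8.053e-04 mm/s.
R = 8.053e-04 × 3600 = 2.90 mm/hr.
Over 9.7 h: total = 2.90 × 9.7 = 28.13 ≈ 28 mm.

R ≈ 2.90 mm/hr; total ≈ 28 mm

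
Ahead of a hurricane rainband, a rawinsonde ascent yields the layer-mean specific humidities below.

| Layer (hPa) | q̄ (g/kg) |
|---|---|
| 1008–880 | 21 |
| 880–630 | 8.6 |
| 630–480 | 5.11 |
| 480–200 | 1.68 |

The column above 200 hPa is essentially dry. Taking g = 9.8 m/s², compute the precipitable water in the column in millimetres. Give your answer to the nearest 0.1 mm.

Precipitable water is the column-integrated vapour mass per unit area: PW = (1/g) Σ q̄ Δp, with q in kg/kg and Δp in Pa (1 kg/m² of water = 1 mm).
Layer 1008–880 hPa: Δp = 128 hPa = 12800 Pa, q̄ = 0.021 kg/kg → 0.021 × 12800 / 9.8 = 27.43 mm
Layer 880–630 hPa: Δp = 250 hPa = 25000 Pa, q̄ = 0.0086 kg/kg → 0.0086 × 25000 / 9.8 = 21.94 mm
Layer 630–480 hPa: Δp = 150 hPa = 15000 Pa, q̄ = 0.00511 kg/kg → 0.00511 × 15000 / 9.8 = 7.82 mm
Layer 480–200 hPa: Δp = 280 hPa = 28000 Pa, q̄ = 0.00168 kg/kg → 0.00168 × 28000 / 9.8 = 4.80 mm
PW = 27.43 + 21.94 + 7.82 + 4.80 = 61.99 ≈ 62.0 mm.

PW ≈ 62.0 mm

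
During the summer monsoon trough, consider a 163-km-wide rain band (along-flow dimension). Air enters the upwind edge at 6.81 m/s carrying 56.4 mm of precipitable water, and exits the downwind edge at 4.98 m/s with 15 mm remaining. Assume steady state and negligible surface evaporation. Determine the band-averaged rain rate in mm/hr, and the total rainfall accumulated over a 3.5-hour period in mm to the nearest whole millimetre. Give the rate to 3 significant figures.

R ≈ 6.83 mm/hr; total ≈ 24 mm

Column moisture flux per unit crosswind length is F = V × PW.
Inflow: F_in = 6.81 × 56.4 = 384.084 mm·m/s
Outflow: F_out = 4.98 × 15 = 74.7 mm·m/s
Steady-state rate R = (F_in − F_out)/L = (384.084 − 74.7) / 163000 m = 1.898e-03 mm/s.
R = 1.898e-03 × 3600 = 6.83 mm/hr.
Over 3.5 h: total = 6.83 × 3.5 = 23.905 ≈ 24 mm.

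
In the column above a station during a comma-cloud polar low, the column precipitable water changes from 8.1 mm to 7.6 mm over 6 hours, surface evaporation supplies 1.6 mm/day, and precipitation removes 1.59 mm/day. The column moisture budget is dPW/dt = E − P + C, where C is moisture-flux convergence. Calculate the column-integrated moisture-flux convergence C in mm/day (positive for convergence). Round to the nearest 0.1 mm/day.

C ≈ -2.0 mm/day

dPW/dt = (7.6 − 8.1) mm / (6/24 day) = -2.000 mm/day.
C = dPW/dt − E + P = (-2.000) − 1.6 + 1.59 = -2.0 mm/day.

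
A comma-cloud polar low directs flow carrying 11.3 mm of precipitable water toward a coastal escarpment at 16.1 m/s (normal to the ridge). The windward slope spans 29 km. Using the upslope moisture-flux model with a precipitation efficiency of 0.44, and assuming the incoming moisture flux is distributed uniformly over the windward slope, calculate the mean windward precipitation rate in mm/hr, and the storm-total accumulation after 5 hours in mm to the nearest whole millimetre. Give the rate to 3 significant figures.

Incoming column moisture flux per unit ridge length: F = V × PW = 16.1 × 11.3 = 181.93 mm·m/s.
Spread over the 29 km slope with efficiency ε = 0.44: R = ε·F/W = 0.44 × 181.93 / 29000 m = 2.760e-03 mm/s.
R = 2.760e-03 × 3600 = 9.94 mm/hr.
Over 5 h: total = 9.94 × 5 = 49.7 ≈ 50 mm.

R ≈ 9.94 mm/hr; total ≈ 50 mm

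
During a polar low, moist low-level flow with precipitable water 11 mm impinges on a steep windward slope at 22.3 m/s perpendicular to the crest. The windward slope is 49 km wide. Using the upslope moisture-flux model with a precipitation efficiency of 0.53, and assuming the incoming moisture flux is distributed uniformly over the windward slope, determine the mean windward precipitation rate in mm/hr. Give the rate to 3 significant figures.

Incoming column moisture flux per unit ridge length: F = V × PW = 22.3 × 11 = 245.3 mm·m/s.
Spread over the 49 km slope with efficiency ε = 0.53: R = ε·F/W = 0.53 × 245.3 / 49000 m = 2.653e-03 mm/s.
R = 2.653e-03 × 3600 = 9.55 mm/hr.

R ≈ 9.55 mm/hr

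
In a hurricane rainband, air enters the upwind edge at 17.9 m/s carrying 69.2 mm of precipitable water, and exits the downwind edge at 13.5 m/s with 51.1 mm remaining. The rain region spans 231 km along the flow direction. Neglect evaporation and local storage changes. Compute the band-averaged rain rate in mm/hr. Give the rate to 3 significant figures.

R ≈ 8.55 mm/hr

Column moisture flux per unit crosswind length is F = V × PW.
Inflow: F_in = 17.9 × 69.2 = 1238.68 mm·m/s
Outflow: F_out = 13.5 × 51.1 = 689.85 mm·m/s
Steady-state rate R = (F_in − F_out)/L = (1238.68 − 689.85) / 231000 m = 2.376e-03 mm/s.
R = 2.376e-03 × 3600 = 8.55 mm/hr.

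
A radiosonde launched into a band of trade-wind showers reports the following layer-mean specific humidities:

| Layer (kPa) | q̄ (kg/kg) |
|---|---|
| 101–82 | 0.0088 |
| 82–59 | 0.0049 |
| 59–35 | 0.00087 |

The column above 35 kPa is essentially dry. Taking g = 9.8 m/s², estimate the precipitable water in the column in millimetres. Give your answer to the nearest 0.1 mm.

Precipitable water is the column-integrated vapour mass per unit area: PW = (1/g) Σ q̄ Δp, with q in kg/kg and Δp in Pa (1 kg/m² of water = 1 mm).
Layer 101–82 kPa: Δp = 190 hPa = 19000 Pa, q̄ = 0.0088 kg/kg → 0.0088 × 19000 / 9.8 = 17.06 mm
Layer 82–59 kPa: Δp = 230 hPa = 23000 Pa, q̄ = 0.0049 kg/kg → 0.0049 × 23000 / 9.8 = 11.50 mm
Layer 59–35 kPa: Δp = 240 hPa = 24000 Pa, q̄ = 0.00087 kg/kg → 0.00087 × 24000 / 9.8 = 2.13 mm
PW = 17.06 + 11.50 + 2.13 = 30.69 ≈ 30.7 mm.

PW ≈ 30.7 mm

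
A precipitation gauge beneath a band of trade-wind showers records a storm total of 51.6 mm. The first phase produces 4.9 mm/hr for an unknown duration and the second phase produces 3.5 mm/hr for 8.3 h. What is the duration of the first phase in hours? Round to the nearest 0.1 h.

duration ≈ 4.6 h

Known phases: 3.5 × 8.3 = 29.05 mm.
Remaining depth = 51.6 − 29.05 = 22.55 mm.
Duration = 22.55 / 4.9 = 4.6 h.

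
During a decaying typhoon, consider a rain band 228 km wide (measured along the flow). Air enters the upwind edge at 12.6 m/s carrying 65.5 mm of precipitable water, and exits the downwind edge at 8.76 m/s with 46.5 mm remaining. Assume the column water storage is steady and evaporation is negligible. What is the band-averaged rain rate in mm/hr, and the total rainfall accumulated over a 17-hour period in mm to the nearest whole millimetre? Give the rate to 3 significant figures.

R ≈ 6.60 mm/hr; total ≈ 112 mm

Column moisture flux per unit crosswind length is F = V × PW.
Inflow: F_in = 12.6 × 65.5 = 825.3 mm·m/s
Outflow: F_out = 8.76 × 46.5 = 407.34 mm·m/s
Steady-state rate R = (F_in − F_out)/L = (825.3 − 407.34) / 228000 m = 1.833e-03 mm/s.
R = 1.833e-03 × 3600 = 6.60 mm/hr.
Over 17 h: total = 6.60 × 17 = 112.2 ≈ 112 mm.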